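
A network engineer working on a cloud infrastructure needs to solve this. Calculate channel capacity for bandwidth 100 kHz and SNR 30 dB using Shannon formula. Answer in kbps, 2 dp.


Given: B = 100 kHz, SNR = 30 dB
SNR linear = 10^(30/10) = 1000
1 + SNR = 1001
log2(1001) = 9.9672262588
C = 100 * 1000 * 9.9672262588 = 996722.6259 bps
C = 996.722626 kbps -> 996.72 kbps (2 dp)

996.72


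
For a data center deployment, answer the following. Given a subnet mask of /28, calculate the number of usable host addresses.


Given: subnet mask /28
Host bits = 32 - 28 = 4
Total addresses = 2^4 = 16
Usable hosts = 16 - 2 (network + broadcast) = 14

14


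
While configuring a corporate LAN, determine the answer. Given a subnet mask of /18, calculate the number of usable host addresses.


Given: subnet mask /18
Host bits = 32 - 18 = 14
Total addresses = 2^14 = 16384
Usable hosts = 16384 - 2 (network + broadcast) = 16382

16382


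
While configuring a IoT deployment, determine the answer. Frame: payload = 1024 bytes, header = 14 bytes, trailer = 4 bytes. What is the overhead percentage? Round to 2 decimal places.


Given: payload = 1024 B, header = 14 B, trailer = 4 B
Overhead bytes = header + trailer = 14 + 4 = 18
Total frame = payload + overhead = 1024 + 18 = 1042
Overhead % = 18 / 1042 * 100 = 1.7274% -> 1.73% (2 dp)

1.73


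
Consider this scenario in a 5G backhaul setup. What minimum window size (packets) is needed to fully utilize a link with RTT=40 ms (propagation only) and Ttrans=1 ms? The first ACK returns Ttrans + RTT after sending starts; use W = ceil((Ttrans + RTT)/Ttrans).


Given: Ttrans = 1 ms, RTT = 40 ms (= 2 * Tprop, Tprop = 20 ms)
Time until first ACK returns = Ttrans + RTT = 1 + 40 = 41 ms
Need W * Ttrans >= Ttrans + RTT  ->  W >= (Ttrans + RTT) / Ttrans
(Ttrans + RTT) / Ttrans = 41 / 1 = 41
W_min = ceil(41) = 41

41


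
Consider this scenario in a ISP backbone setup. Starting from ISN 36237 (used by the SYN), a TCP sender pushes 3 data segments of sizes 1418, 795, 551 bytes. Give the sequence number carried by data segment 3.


The SYN occupies sequence number ISN = 36237, so the first data byte is ISN + 1 = 36238.
SEQ of data segment i = (ISN + 1) + sum of payload sizes of segments 1..i-1.
Segment 1: SEQ = 36238, payload = 1418 bytes
Segment 2: SEQ = 37656, payload = 795 bytes
Segment 3: SEQ = 38451, payload = 551 bytes
SEQ of segment 3 = 36238 + 1418 + 795 = 38451

38451


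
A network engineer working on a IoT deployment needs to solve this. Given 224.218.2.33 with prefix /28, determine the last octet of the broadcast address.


Given: IP = 224.218.2.33, prefix = /28
Host bits = 32 - 28 = 4
Network last octet = 33 AND mask = 32
Host part size = 2^4 - 1 = 15
Broadcast last octet = 32 OR 15 = 47

47


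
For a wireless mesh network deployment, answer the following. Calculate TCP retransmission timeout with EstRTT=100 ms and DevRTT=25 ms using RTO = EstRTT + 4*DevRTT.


Given: EstRTT = 100 ms, DevRTT = 25 ms
Timeout = EstRTT + 4 * DevRTT
4 * DevRTT = 4 * 25 = 100
Timeout = 100 + 100 = 200 ms

200


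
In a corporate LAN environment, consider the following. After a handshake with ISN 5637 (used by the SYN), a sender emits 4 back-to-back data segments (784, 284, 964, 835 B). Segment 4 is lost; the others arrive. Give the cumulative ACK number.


SYN uses sequence number 5637; first data byte = ISN + 1 = 5638.
Segment 1: SEQ = 5638, len = 784 B, covers [5638, 6421]
Segment 2: SEQ = 6422, len = 284 B, covers [6422, 6705]
Segment 3: SEQ = 6706, len = 964 B, covers [6706, 7669]
Segment 4: SEQ = 7670, len = 835 B, covers [7670, 8504] [LOST]
In-order data received: bytes [5638, 7669] (segments 1..3).
Segment 4 missing -> gap begins at byte 7670.
Cumulative ACK = next expected in-order byte = 5638 + 784 + 284 + 964 = 7670

7670


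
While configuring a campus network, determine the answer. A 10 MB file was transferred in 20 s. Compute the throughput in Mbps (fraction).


Given: file = 10 MB, time = 20 s
File in Mb = 10 * 8 = 80 Mb
Throughput = 80 / 20 Mbps
Throughput = 4 Mbps

4


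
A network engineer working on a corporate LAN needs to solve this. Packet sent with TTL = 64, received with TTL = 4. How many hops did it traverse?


Given: initial TTL = 64, received TTL = 4
Hops = initial TTL - received TTL
Hops = 64 - 4 = 60

60


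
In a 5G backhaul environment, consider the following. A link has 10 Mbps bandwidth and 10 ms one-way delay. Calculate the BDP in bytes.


Given: bandwidth = 10 Mbps, delay = 10 ms
BDP in bits = 10 * 10^6 * 10 / 1000
BDP in bits = 100000
BDP in bytes = 100000 / 8 = 12500

12500


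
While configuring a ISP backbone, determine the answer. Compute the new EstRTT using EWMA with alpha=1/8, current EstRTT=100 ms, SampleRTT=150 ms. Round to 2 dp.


Given: EstRTT = 100 ms, SampleRTT = 150 ms, alpha = 1/8
New EstRTT = (1 - alpha) * EstRTT + alpha * SampleRTT
(7/8) * 100 = 87.5
(1/8) * 150 = 18.75
New EstRTT = 87.5 + 18.75 = 106.25 ms -> 106.25 ms (2 dp)

106.25


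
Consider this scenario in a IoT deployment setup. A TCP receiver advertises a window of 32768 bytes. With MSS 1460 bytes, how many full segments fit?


Given: RWND = 32768 bytes, MSS = 1460 bytes
Full segments = floor(RWND / MSS)
Full segments = floor(32768 / 1460)
Full segments = floor(22.4438) = 22

22


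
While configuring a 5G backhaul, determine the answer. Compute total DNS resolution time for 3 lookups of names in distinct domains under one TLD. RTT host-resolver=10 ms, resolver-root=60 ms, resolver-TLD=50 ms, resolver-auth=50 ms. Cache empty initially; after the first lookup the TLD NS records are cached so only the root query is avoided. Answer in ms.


Lookup 1 (cold cache): local + root + TLD + auth = 10 + 60 + 50 + 50 = 170 ms
Lookups 2..3 (TLD NS cached -> skip root; new domain -> still ask TLD and auth): local + TLD + auth = 10 + 50 + 50 = 110 ms each
Remaining 2 lookups: 2 * 110 = 220 ms
Total = 170 + 220 = 390 ms

390


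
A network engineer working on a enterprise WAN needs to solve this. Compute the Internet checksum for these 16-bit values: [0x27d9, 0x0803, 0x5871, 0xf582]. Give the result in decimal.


Given words: [0x27d9, 0x0803, 0x5871, 0xf582]
Step 1: Sum all words
Raw sum = 10201 + 2051 + 22641 + 62850 = 97743
Step 2: Fold carry: (32207 + 1) = 32208
One's complement = ~32208 & 0xFFFF = 33327

33327


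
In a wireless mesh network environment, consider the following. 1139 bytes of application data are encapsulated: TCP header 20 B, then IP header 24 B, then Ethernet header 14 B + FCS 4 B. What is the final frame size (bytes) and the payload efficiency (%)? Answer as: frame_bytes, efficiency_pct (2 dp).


TCP segment = 1139 + 20 = 1159 B
IP packet = 1159 + 24 = 1183 B
Ethernet frame = 1183 + 14 + 4 = 1201 B
Efficiency = app / frame = 1139 / 1201 = 0.948376 = 94.8376% -> 94.84% (2 dp)

1201, 94.84


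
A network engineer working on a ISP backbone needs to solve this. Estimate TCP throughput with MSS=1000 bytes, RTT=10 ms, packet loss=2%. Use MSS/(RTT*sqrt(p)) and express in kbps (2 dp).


Given: MSS = 1000 bytes, RTT = 10 ms, loss = 2%
RTT in seconds = 10 / 1000 = 0.01
Loss rate = 2% = 0.02
sqrt(loss) = sqrt(0.02) = 0.141421356237
Throughput (bytes/s) = 1000 / (0.01 * 0.141421356237) = 707106.7812
Throughput (kbps) = 707106.7812 * 8 / 1000 = 5656.854249 -> 5656.85 kbps (2 dp)

5656.85


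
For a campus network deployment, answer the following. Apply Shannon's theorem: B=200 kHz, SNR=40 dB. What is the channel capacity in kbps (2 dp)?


Given: B = 200 kHz, SNR = 40 dB
SNR linear = 10^(40/10) = 10000
1 + SNR = 10001
log2(10001) = 13.2878566418
C = 200 * 1000 * 13.2878566418 = 2657571.3284 bps
C = 2657.571328 kbps -> 2657.57 kbps (2 dp)

2657.57


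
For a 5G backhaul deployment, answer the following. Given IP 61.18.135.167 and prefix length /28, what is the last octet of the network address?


Given: IP = 61.18.135.167, prefix = /28
Subnet mask = 255.255.255.240
Last octet of IP: 167
Last octet of mask: 240
Network last octet = 167 AND 240 = 160

160


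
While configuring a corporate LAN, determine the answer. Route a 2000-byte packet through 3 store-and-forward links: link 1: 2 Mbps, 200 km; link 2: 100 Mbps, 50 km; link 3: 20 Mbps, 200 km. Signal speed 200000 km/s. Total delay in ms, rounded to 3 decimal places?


Packet = 2000 bytes = 16000 bits. Store-and-forward: sum (t_trans + t_prop) per link.
Link 1: t_trans = 16000/(2*10^6) s = 8.0000 ms; t_prop = 200/200000 s = 1.0000 ms; subtotal = 9.0000 ms
Link 2: t_trans = 16000/(100*10^6) s = 0.1600 ms; t_prop = 50/200000 s = 0.2500 ms; subtotal = 0.4100 ms
Link 3: t_trans = 16000/(20*10^6) s = 0.8000 ms; t_prop = 200/200000 s = 1.0000 ms; subtotal = 1.8000 ms
End-to-end = 9.0000 + 0.4100 + 1.8000 = 11.2100 ms -> 11.210 ms (3 dp)

11.210


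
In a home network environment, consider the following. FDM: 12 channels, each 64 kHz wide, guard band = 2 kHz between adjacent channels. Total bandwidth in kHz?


Given: 12 channels, 64 kHz each, guard = 2 kHz
Channel bandwidth = 12 * 64 = 768 kHz
Guard bands = 11 gaps * 2 kHz = 22 kHz
Total = 768 + 22 = 790 kHz

790


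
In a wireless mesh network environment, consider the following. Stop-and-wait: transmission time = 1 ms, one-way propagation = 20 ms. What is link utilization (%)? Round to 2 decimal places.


Given: Ttrans = 1 ms, Tprop = 20 ms
RTT = 2 * Tprop = 2 * 20 = 40 ms
U = Ttrans / (Ttrans + RTT)
U = 1 / (1 + 40)
U = 1 / 41 = 0.02439
U% = 2.44%

2.44


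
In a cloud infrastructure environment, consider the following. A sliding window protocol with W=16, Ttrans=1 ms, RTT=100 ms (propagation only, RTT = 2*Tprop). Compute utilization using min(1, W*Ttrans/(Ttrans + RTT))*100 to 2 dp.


Given: W = 16, Ttrans = 1 ms, RTT = 100 ms (= 2 * Tprop, Tprop = 50 ms)
Cycle time = Ttrans + RTT = 1 + 100 = 101 ms (first packet sent until its ACK returns)
W * Ttrans = 16 * 1 = 16 ms of sending per cycle
W * Ttrans / (Ttrans + RTT) = 16 / 101 = 0.158416
U = min(1, 0.158416) = 0.158416
U% = 15.84%

15.84


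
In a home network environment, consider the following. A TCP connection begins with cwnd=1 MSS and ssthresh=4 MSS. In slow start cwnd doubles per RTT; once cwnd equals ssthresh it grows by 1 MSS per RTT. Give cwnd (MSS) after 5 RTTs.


RTT 0: cwnd = 1 MSS (initial)
RTT 1: cwnd = 2 MSS (slow start, doubled)
RTT 2: cwnd = 4 MSS (slow start, doubled)
RTT 3: cwnd = 5 MSS (congestion avoidance, +1)
RTT 4: cwnd = 6 MSS (congestion avoidance, +1)
RTT 5: cwnd = 7 MSS (congestion avoidance, +1)

7


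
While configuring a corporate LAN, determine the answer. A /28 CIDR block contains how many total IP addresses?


Given: CIDR prefix /28
Host bits = 32 - 28 = 4
Total addresses = 2^4 = 16

16


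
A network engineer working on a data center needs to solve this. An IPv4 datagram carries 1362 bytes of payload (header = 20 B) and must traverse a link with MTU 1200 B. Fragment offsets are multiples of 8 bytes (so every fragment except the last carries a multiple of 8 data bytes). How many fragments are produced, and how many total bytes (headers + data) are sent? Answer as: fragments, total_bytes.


Max data per non-final fragment = floor((MTU - header)/8)*8 = floor((1200 - 20)/8)*8 = floor(1180/8)*8 = 1176 B
Final fragment needs no 8-byte alignment: it can carry up to MTU - header = 1180 B
Non-final fragments needed = ceil((payload - 1180) / 1176) = ceil(182/1176) = ceil(0.1548) = 1
Number of fragments = 1 + 1 = 2
Fragment sizes (data): 1 * 1176 B + 186 B (last, 186 <= 1180 OK)
Total bytes sent = payload + n_frags * header = 1362 + 2*20 = 1362 + 40 = 1402 B

2, 1402


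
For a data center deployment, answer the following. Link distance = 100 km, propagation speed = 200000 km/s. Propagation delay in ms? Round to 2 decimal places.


Given: distance = 100 km, speed = 200000 km/s
Delay = distance / speed = 100 / 200000 seconds
Delay in ms = 100 * 1000 / 200000
Delay = 0.5000 ms
Rounded to 2 dp = 0.50 ms

0.50


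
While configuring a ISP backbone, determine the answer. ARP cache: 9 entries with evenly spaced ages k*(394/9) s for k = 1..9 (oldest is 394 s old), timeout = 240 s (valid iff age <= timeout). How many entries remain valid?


Ages are k * 394/9 s for k = 1..9 (spacing = 43.7778 s).
Entry k is valid iff k * 394/9 <= 240 iff k <= 9 * 240 / 394 = 5.4822
n_valid = floor(5.4822) = 5
(n_stale = 9 - 5 = 4)

5


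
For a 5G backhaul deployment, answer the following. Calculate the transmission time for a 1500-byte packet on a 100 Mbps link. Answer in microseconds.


Given: packet = 1500 bytes, bandwidth = 100 Mbps
Packet in bits = 1500 * 8 = 12000 bits
Bandwidth = 100 * 10^6 = 100000000 bps
Time = 12000 / 100000000 seconds
Time in us = 12000 * 10^6 / 100000000 = 120

120


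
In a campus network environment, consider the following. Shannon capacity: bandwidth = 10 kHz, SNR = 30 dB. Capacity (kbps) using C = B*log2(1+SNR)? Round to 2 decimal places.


Given: B = 10 kHz, SNR = 30 dB
SNR linear = 10^(30/10) = 1000
1 + SNR = 1001
log2(1001) = 9.9672262588
C = 10 * 1000 * 9.9672262588 = 99672.2626 bps
C = 99.672263 kbps -> 99.67 kbps (2 dp)

99.67


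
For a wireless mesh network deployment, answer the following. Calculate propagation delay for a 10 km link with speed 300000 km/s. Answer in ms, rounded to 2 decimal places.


Given: distance = 10 km, speed = 300000 km/s
Delay = distance / speed = 10 / 300000 seconds
Delay in ms = 10 * 1000 / 300000
Delay = 0.0333 ms
Rounded to 2 dp = 0.03 ms

0.03


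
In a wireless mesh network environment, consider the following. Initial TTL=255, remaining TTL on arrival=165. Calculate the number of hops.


Given: initial TTL = 255, received TTL = 165
Hops = initial TTL - received TTL
Hops = 255 - 165 = 90

90


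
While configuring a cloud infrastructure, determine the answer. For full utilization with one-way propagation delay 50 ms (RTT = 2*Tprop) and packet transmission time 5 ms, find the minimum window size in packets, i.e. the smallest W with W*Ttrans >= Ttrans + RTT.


Given: Ttrans = 5 ms, RTT = 100 ms (= 2 * Tprop, Tprop = 50 ms)
Time until first ACK returns = Ttrans + RTT = 5 + 100 = 105 ms
Need W * Ttrans >= Ttrans + RTT  ->  W >= (Ttrans + RTT) / Ttrans
(Ttrans + RTT) / Ttrans = 105 / 5 = 21
W_min = ceil(21) = 21

21


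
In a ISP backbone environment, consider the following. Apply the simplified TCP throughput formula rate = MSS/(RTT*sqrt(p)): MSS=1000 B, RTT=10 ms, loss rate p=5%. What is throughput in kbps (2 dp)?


Given: MSS = 1000 bytes, RTT = 10 ms, loss = 5%
RTT in seconds = 10 / 1000 = 0.01
Loss rate = 5% = 0.05
sqrt(loss) = sqrt(0.05) = 0.223606797750
Throughput (bytes/s) = 1000 / (0.01 * 0.223606797750) = 447213.5955
Throughput (kbps) = 447213.5955 * 8 / 1000 = 3577.708764 -> 3577.71 kbps (2 dp)

3577.71


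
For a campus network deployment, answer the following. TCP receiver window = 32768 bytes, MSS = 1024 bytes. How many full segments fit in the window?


Given: RWND = 32768 bytes, MSS = 1024 bytes
Full segments = floor(RWND / MSS)
Full segments = floor(32768 / 1024)
Full segments = floor(32.0) = 32

32


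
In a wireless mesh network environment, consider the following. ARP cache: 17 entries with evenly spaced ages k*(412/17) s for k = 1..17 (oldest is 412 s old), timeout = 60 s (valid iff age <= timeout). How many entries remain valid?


Ages are k * 412/17 s for k = 1..17 (spacing = 24.2353 s).
Entry k is valid iff k * 412/17 <= 60 iff k <= 17 * 60 / 412 = 2.4757
n_valid = floor(2.4757) = 2
(n_stale = 17 - 2 = 15)

2


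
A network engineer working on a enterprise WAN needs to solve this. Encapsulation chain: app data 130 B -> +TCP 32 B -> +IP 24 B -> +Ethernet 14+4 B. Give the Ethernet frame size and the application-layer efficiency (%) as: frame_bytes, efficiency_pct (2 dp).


TCP segment = 130 + 32 = 162 B
IP packet = 162 + 24 = 186 B
Ethernet frame = 186 + 14 + 4 = 204 B
Efficiency = app / frame = 130 / 204 = 0.637255 = 63.7255% -> 63.73% (2 dp)

204, 63.73


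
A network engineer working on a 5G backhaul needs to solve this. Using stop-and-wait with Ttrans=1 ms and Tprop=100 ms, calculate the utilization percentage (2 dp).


Given: Ttrans = 1 ms, Tprop = 100 ms
RTT = 2 * Tprop = 2 * 100 = 200 ms
U = Ttrans / (Ttrans + RTT)
U = 1 / (1 + 200)
U = 1 / 201 = 0.004975
U% = 0.50%

0.50


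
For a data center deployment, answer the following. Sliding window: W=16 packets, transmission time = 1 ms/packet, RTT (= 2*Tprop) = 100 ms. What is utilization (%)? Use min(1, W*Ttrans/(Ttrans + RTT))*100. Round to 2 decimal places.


Given: W = 16, Ttrans = 1 ms, RTT = 100 ms (= 2 * Tprop, Tprop = 50 ms)
Cycle time = Ttrans + RTT = 1 + 100 = 101 ms (first packet sent until its ACK returns)
W * Ttrans = 16 * 1 = 16 ms of sending per cycle
W * Ttrans / (Ttrans + RTT) = 16 / 101 = 0.158416
U = min(1, 0.158416) = 0.158416
U% = 15.84%

15.84


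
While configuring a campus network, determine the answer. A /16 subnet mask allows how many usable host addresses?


Given: subnet mask /16
Host bits = 32 - 16 = 16
Total addresses = 2^16 = 65536
Usable hosts = 65536 - 2 (network + broadcast) = 65534

65534


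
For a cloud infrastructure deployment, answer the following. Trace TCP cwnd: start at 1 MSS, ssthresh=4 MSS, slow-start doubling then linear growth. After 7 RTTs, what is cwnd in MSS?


RTT 0: cwnd = 1 MSS (initial)
RTT 1: cwnd = 2 MSS (slow start, doubled)
RTT 2: cwnd = 4 MSS (slow start, doubled)
RTT 3: cwnd = 5 MSS (congestion avoidance, +1)
RTT 4: cwnd = 6 MSS (congestion avoidance, +1)
RTT 5: cwnd = 7 MSS (congestion avoidance, +1)
RTT 6: cwnd = 8 MSS (congestion avoidance, +1)
RTT 7: cwnd = 9 MSS (congestion avoidance, +1)

9


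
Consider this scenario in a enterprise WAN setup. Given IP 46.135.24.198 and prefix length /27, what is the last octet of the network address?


Given: IP = 46.135.24.198, prefix = /27
Subnet mask = 255.255.255.224
Last octet of IP: 198
Last octet of mask: 224
Network last octet = 198 AND 224 = 192

192


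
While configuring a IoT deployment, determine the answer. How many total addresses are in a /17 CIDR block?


Given: CIDR prefix /17
Host bits = 32 - 17 = 15
Total addresses = 2^15 = 32768

32768


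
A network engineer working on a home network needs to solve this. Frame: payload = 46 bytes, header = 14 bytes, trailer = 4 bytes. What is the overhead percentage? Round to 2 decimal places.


Given: payload = 46 B, header = 14 B, trailer = 4 B
Overhead bytes = header + trailer = 14 + 4 = 18
Total frame = payload + overhead = 46 + 18 = 64
Overhead % = 18 / 64 * 100 = 28.1250% -> 28.13% (2 dp)

28.13


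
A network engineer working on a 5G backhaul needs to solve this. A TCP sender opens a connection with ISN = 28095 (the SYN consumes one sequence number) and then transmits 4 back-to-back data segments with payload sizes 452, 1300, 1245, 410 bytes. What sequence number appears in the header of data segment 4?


The SYN occupies sequence number ISN = 28095, so the first data byte is ISN + 1 = 28096.
SEQ of data segment i = (ISN + 1) + sum of payload sizes of segments 1..i-1.
Segment 1: SEQ = 28096, payload = 452 bytes
Segment 2: SEQ = 28548, payload = 1300 bytes
Segment 3: SEQ = 29848, payload = 1245 bytes
Segment 4: SEQ = 31093, payload = 410 bytes
SEQ of segment 4 = 28096 + 452 + 1300 + 1245 = 31093

31093


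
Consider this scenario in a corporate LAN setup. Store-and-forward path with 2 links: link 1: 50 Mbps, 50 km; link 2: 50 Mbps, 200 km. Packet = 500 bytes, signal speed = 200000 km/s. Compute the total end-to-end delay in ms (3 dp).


Packet = 500 bytes = 4000 bits. Store-and-forward: sum (t_trans + t_prop) per link.
Link 1: t_trans = 4000/(50*10^6) s = 0.0800 ms; t_prop = 50/200000 s = 0.2500 ms; subtotal = 0.3300 ms
Link 2: t_trans = 4000/(50*10^6) s = 0.0800 ms; t_prop = 200/200000 s = 1.0000 ms; subtotal = 1.0800 ms
End-to-end = 0.3300 + 1.0800 = 1.4100 ms -> 1.410 ms (3 dp)

1.410


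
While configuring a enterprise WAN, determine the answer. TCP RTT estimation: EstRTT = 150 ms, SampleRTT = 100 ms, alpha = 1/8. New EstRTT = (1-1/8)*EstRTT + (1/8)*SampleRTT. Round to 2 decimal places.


Given: EstRTT = 150 ms, SampleRTT = 100 ms, alpha = 1/8
New EstRTT = (1 - alpha) * EstRTT + alpha * SampleRTT
(7/8) * 150 = 131.25
(1/8) * 100 = 12.5
New EstRTT = 131.25 + 12.5 = 143.75 ms -> 143.75 ms (2 dp)

143.75


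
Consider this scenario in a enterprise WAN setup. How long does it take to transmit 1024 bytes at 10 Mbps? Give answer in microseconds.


Given: packet = 1024 bytes, bandwidth = 10 Mbps
Packet in bits = 1024 * 8 = 8192 bits
Bandwidth = 10 * 10^6 = 10000000 bps
Time = 8192 / 10000000 seconds
Time in us = 8192 * 10^6 / 10000000 = 819.2

819.2


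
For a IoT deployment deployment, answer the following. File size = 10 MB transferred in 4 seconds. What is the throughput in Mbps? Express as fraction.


Given: file = 10 MB, time = 4 s
File in Mb = 10 * 8 = 80 Mb
Throughput = 80 / 4 Mbps
Throughput = 20 Mbps

20


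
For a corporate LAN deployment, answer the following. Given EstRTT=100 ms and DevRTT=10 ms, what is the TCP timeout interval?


Given: EstRTT = 100 ms, DevRTT = 10 ms
Timeout = EstRTT + 4 * DevRTT
4 * DevRTT = 4 * 10 = 40
Timeout = 100 + 40 = 140 ms

140


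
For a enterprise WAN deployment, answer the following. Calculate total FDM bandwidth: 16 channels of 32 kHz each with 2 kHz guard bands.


Given: 16 channels, 32 kHz each, guard = 2 kHz
Channel bandwidth = 16 * 32 = 512 kHz
Guard bands = 15 gaps * 2 kHz = 30 kHz
Total = 512 + 30 = 542 kHz

542


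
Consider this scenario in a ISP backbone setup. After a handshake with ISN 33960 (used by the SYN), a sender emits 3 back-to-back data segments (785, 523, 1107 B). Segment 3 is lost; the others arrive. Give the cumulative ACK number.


SYN uses sequence number 33960; first data byte = ISN + 1 = 33961.
Segment 1: SEQ = 33961, len = 785 B, covers [33961, 34745]
Segment 2: SEQ = 34746, len = 523 B, covers [34746, 35268]
Segment 3: SEQ = 35269, len = 1107 B, covers [35269, 36375] [LOST]
In-order data received: bytes [33961, 35268] (segments 1..2).
Segment 3 missing -> gap begins at byte 35269.
Cumulative ACK = next expected in-order byte = 33961 + 785 + 523 = 35269

35269


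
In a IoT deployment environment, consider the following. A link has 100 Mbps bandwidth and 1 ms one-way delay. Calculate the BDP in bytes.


Given: bandwidth = 100 Mbps, delay = 1 ms
BDP in bits = 100 * 10^6 * 1 / 1000
BDP in bits = 100000
BDP in bytes = 100000 / 8 = 12500

12500


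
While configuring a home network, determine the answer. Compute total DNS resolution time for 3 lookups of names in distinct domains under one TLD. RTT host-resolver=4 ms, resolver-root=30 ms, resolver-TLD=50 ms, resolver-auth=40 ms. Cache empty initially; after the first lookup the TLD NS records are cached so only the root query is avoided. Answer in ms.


Lookup 1 (cold cache): local + root + TLD + auth = 4 + 30 + 50 + 40 = 124 ms
Lookups 2..3 (TLD NS cached -> skip root; new domain -> still ask TLD and auth): local + TLD + auth = 4 + 50 + 40 = 94 ms each
Remaining 2 lookups: 2 * 94 = 188 ms
Total = 124 + 188 = 312 ms

312


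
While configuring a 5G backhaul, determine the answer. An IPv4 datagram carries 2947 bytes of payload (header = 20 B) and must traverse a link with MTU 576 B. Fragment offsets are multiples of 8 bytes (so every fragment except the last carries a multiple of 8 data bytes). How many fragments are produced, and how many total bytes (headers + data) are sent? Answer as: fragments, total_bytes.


Max data per non-final fragment = floor((MTU - header)/8)*8 = floor((576 - 20)/8)*8 = floor(556/8)*8 = 552 B
Final fragment needs no 8-byte alignment: it can carry up to MTU - header = 556 B
Non-final fragments needed = ceil((payload - 556) / 552) = ceil(2391/552) = ceil(4.3315) = 5
Number of fragments = 5 + 1 = 6
Fragment sizes (data): 5 * 552 B + 187 B (last, 187 <= 556 OK)
Total bytes sent = payload + n_frags * header = 2947 + 6*20 = 2947 + 120 = 3067 B

6, 3067


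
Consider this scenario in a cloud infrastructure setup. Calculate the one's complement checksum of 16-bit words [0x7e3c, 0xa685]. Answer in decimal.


Given words: [0x7e3c, 0xa685]
Step 1: Sum all words
Raw sum = 32316 + 42629 = 74945
Step 2: Fold carry: (9409 + 1) = 9410
One's complement = ~9410 & 0xFFFF = 56125

56125


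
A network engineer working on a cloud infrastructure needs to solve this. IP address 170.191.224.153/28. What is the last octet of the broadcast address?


Given: IP = 170.191.224.153, prefix = /28
Host bits = 32 - 28 = 4
Network last octet = 153 AND mask = 144
Host part size = 2^4 - 1 = 15
Broadcast last octet = 144 OR 15 = 159

159


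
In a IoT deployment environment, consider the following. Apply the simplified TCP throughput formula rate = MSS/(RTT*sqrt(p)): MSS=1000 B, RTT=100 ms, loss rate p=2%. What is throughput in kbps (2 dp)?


Given: MSS = 1000 bytes, RTT = 100 ms, loss = 2%
RTT in seconds = 100 / 1000 = 0.1
Loss rate = 2% = 0.02
sqrt(loss) = sqrt(0.02) = 0.141421356237
Throughput (bytes/s) = 1000 / (0.1 * 0.141421356237) = 70710.6781
Throughput (kbps) = 70710.6781 * 8 / 1000 = 565.685425 -> 565.69 kbps (2 dp)

565.69


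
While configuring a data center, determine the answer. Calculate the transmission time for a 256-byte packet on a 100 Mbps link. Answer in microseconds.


Given: packet = 256 bytes, bandwidth = 100 Mbps
Packet in bits = 256 * 8 = 2048 bits
Bandwidth = 100 * 10^6 = 100000000 bps
Time = 2048 / 100000000 seconds
Time in us = 2048 * 10^6 / 100000000 = 20.48

20.48


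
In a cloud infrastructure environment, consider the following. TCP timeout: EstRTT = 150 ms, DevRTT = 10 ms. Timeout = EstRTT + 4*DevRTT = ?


Given: EstRTT = 150 ms, DevRTT = 10 ms
Timeout = EstRTT + 4 * DevRTT
4 * DevRTT = 4 * 10 = 40
Timeout = 150 + 40 = 190 ms

190


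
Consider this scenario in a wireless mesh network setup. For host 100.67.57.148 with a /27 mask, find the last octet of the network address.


Given: IP = 100.67.57.148, prefix = /27
Subnet mask = 255.255.255.224
Last octet of IP: 148
Last octet of mask: 224
Network last octet = 148 AND 224 = 128

128


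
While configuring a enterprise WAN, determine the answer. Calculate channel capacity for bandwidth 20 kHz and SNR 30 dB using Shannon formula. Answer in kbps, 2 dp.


Given: B = 20 kHz, SNR = 30 dB
SNR linear = 10^(30/10) = 1000
1 + SNR = 1001
log2(1001) = 9.9672262588
C = 20 * 1000 * 9.9672262588 = 199344.5252 bps
C = 199.344525 kbps -> 199.34 kbps (2 dp)

199.34


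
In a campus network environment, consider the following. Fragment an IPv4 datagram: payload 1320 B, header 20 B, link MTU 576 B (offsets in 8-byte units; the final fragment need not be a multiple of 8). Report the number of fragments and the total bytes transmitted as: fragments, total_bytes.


Max data per non-final fragment = floor((MTU - header)/8)*8 = floor((576 - 20)/8)*8 = floor(556/8)*8 = 552 B
Final fragment needs no 8-byte alignment: it can carry up to MTU - header = 556 B
Non-final fragments needed = ceil((payload - 556) / 552) = ceil(764/552) = ceil(1.3841) = 2
Number of fragments = 2 + 1 = 3
Fragment sizes (data): 2 * 552 B + 216 B (last, 216 <= 556 OK)
Total bytes sent = payload + n_frags * header = 1320 + 3*20 = 1320 + 60 = 1380 B

3, 1380


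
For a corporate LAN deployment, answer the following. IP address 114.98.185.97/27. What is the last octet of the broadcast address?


Given: IP = 114.98.185.97, prefix = /27
Host bits = 32 - 27 = 5
Network last octet = 97 AND mask = 96
Host part size = 2^5 - 1 = 31
Broadcast last octet = 96 OR 31 = 127

127


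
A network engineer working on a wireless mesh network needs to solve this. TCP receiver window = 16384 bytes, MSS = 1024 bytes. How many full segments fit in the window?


Given: RWND = 16384 bytes, MSS = 1024 bytes
Full segments = floor(RWND / MSS)
Full segments = floor(16384 / 1024)
Full segments = floor(16.0) = 16

16


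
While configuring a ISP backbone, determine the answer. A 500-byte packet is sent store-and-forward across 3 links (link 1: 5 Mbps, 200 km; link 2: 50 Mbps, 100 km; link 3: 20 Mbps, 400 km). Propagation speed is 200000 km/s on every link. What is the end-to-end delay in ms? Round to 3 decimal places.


Packet = 500 bytes = 4000 bits. Store-and-forward: sum (t_trans + t_prop) per link.
Link 1: t_trans = 4000/(5*10^6) s = 0.8000 ms; t_prop = 200/200000 s = 1.0000 ms; subtotal = 1.8000 ms
Link 2: t_trans = 4000/(50*10^6) s = 0.0800 ms; t_prop = 100/200000 s = 0.5000 ms; subtotal = 0.5800 ms
Link 3: t_trans = 4000/(20*10^6) s = 0.2000 ms; t_prop = 400/200000 s = 2.0000 ms; subtotal = 2.2000 ms
End-to-end = 1.8000 + 0.5800 + 2.2000 = 4.5800 ms -> 4.580 ms (3 dp)

4.580


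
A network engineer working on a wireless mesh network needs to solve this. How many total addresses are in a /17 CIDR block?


Given: CIDR prefix /17
Host bits = 32 - 17 = 15
Total addresses = 2^15 = 32768

32768


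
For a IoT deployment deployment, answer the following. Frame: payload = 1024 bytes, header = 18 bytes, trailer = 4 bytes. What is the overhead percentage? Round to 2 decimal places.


Given: payload = 1024 B, header = 18 B, trailer = 4 B
Overhead bytes = header + trailer = 18 + 4 = 22
Total frame = payload + overhead = 1024 + 22 = 1046
Overhead % = 22 / 1046 * 100 = 2.1033% -> 2.10% (2 dp)

2.10


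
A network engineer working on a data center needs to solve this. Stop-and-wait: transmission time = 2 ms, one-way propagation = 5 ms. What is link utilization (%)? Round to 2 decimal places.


Given: Ttrans = 2 ms, Tprop = 5 ms
RTT = 2 * Tprop = 2 * 5 = 10 ms
U = Ttrans / (Ttrans + RTT)
U = 2 / (2 + 10)
U = 2 / 12 = 0.166667
U% = 16.67%

16.67


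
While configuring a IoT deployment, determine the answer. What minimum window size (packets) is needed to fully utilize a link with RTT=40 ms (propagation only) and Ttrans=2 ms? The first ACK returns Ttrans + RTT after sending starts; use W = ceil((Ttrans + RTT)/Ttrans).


Given: Ttrans = 2 ms, RTT = 40 ms (= 2 * Tprop, Tprop = 20 ms)
Time until first ACK returns = Ttrans + RTT = 2 + 40 = 42 ms
Need W * Ttrans >= Ttrans + RTT  ->  W >= (Ttrans + RTT) / Ttrans
(Ttrans + RTT) / Ttrans = 42 / 2 = 21
W_min = ceil(21) = 21

21


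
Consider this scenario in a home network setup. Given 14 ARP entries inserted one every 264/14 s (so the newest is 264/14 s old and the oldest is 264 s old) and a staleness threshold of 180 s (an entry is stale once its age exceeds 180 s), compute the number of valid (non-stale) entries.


Ages are k * 264/14 s for k = 1..14 (spacing = 18.8571 s).
Entry k is valid iff k * 264/14 <= 180 iff k <= 14 * 180 / 264 = 9.5455
n_valid = floor(9.5455) = 9
(n_stale = 14 - 9 = 5)

9


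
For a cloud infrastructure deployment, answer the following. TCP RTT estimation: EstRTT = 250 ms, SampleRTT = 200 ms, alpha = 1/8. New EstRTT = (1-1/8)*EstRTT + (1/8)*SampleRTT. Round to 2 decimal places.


Given: EstRTT = 250 ms, SampleRTT = 200 ms, alpha = 1/8
New EstRTT = (1 - alpha) * EstRTT + alpha * SampleRTT
(7/8) * 250 = 218.75
(1/8) * 200 = 25
New EstRTT = 218.75 + 25 = 243.75 ms -> 243.75 ms (2 dp)

243.75


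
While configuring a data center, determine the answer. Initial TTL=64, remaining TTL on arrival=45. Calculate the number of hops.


Given: initial TTL = 64, received TTL = 45
Hops = initial TTL - received TTL
Hops = 64 - 45 = 19

19


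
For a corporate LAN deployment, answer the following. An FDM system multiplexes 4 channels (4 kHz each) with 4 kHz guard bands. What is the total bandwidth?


Given: 4 channels, 4 kHz each, guard = 4 kHz
Channel bandwidth = 4 * 4 = 16 kHz
Guard bands = 3 gaps * 4 kHz = 12 kHz
Total = 16 + 12 = 28 kHz

28


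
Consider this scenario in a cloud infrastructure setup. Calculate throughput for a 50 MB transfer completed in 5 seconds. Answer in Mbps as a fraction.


Given: file = 50 MB, time = 5 s
File in Mb = 50 * 8 = 400 Mb
Throughput = 400 / 5 Mbps
Throughput = 80 Mbps

80


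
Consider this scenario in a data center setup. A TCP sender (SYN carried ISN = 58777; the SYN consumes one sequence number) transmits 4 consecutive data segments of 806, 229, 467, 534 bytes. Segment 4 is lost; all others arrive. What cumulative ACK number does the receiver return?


SYN uses sequence number 58777; first data byte = ISN + 1 = 58778.
Segment 1: SEQ = 58778, len = 806 B, covers [58778, 59583]
Segment 2: SEQ = 59584, len = 229 B, covers [59584, 59812]
Segment 3: SEQ = 59813, len = 467 B, covers [59813, 60279]
Segment 4: SEQ = 60280, len = 534 B, covers [60280, 60813] [LOST]
In-order data received: bytes [58778, 60279] (segments 1..3).
Segment 4 missing -> gap begins at byte 60280.
Cumulative ACK = next expected in-order byte = 58778 + 806 + 229 + 467 = 60280

60280


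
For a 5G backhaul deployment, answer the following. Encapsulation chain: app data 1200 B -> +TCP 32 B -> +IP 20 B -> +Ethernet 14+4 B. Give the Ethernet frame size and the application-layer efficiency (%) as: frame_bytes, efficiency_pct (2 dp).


TCP segment = 1200 + 32 = 1232 B
IP packet = 1232 + 20 = 1252 B
Ethernet frame = 1252 + 14 + 4 = 1270 B
Efficiency = app / frame = 1200 / 1270 = 0.944882 = 94.4882% -> 94.49% (2 dp)

1270, 94.49


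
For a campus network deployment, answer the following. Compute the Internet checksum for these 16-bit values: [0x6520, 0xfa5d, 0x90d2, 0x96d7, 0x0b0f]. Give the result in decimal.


Given words: [0x6520, 0xfa5d, 0x90d2, 0x96d7, 0x0b0f]
Step 1: Sum all words
Raw sum = 25888 + 64093 + 37074 + 38615 + 2831 = 168501
Step 2: Fold carry: (37429 + 2) = 37431
One's complement = ~37431 & 0xFFFF = 28104

28104


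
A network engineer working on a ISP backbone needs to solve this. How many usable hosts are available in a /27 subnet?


Given: subnet mask /27
Host bits = 32 - 27 = 5
Total addresses = 2^5 = 32
Usable hosts = 32 - 2 (network + broadcast) = 30

30


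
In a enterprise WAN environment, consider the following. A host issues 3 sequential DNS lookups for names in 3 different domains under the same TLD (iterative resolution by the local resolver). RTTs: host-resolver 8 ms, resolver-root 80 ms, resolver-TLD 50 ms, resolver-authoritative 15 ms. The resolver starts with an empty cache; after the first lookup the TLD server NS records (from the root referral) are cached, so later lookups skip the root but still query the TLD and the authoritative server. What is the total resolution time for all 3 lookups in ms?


Lookup 1 (cold cache): local + root + TLD + auth = 8 + 80 + 50 + 15 = 153 ms
Lookups 2..3 (TLD NS cached -> skip root; new domain -> still ask TLD and auth): local + TLD + auth = 8 + 50 + 15 = 73 ms each
Remaining 2 lookups: 2 * 73 = 146 ms
Total = 153 + 146 = 299 ms

299


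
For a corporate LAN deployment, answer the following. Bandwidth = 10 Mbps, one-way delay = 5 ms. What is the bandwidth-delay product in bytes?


Given: bandwidth = 10 Mbps, delay = 5 ms
BDP in bits = 10 * 10^6 * 5 / 1000
BDP in bits = 50000
BDP in bytes = 50000 / 8 = 6250

6250


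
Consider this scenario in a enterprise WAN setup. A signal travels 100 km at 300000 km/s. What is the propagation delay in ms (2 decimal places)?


Given: distance = 100 km, speed = 300000 km/s
Delay = distance / speed = 100 / 300000 seconds
Delay in ms = 100 * 1000 / 300000
Delay = 0.3333 ms
Rounded to 2 dp = 0.33 ms

0.33


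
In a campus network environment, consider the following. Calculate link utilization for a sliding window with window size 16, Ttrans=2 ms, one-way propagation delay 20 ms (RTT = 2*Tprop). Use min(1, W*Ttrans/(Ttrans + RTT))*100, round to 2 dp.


Given: W = 16, Ttrans = 2 ms, RTT = 40 ms (= 2 * Tprop, Tprop = 20 ms)
Cycle time = Ttrans + RTT = 2 + 40 = 42 ms (first packet sent until its ACK returns)
W * Ttrans = 16 * 2 = 32 ms of sending per cycle
W * Ttrans / (Ttrans + RTT) = 32 / 42 = 0.761905
U = min(1, 0.761905) = 0.761905
U% = 76.19%

76.19


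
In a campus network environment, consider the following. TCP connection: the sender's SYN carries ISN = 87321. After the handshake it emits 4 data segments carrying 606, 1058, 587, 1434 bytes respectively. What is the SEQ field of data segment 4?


The SYN occupies sequence number ISN = 87321, so the first data byte is ISN + 1 = 87322.
SEQ of data segment i = (ISN + 1) + sum of payload sizes of segments 1..i-1.
Segment 1: SEQ = 87322, payload = 606 bytes
Segment 2: SEQ = 87928, payload = 1058 bytes
Segment 3: SEQ = 88986, payload = 587 bytes
Segment 4: SEQ = 89573, payload = 1434 bytes
SEQ of segment 4 = 87322 + 606 + 1058 + 587 = 89573

89573


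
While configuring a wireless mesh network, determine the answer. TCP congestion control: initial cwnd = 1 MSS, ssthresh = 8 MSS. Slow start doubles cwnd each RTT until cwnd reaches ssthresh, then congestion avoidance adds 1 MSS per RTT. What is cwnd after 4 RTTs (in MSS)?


RTT 0: cwnd = 1 MSS (initial)
RTT 1: cwnd = 2 MSS (slow start, doubled)
RTT 2: cwnd = 4 MSS (slow start, doubled)
RTT 3: cwnd = 8 MSS (slow start, doubled)
RTT 4: cwnd = 9 MSS (congestion avoidance, +1)

9


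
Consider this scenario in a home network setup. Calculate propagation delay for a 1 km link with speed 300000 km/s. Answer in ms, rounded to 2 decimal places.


Given: distance = 1 km, speed = 300000 km/s
Delay = distance / speed = 1 / 300000 seconds
Delay in ms = 1 * 1000 / 300000
Delay = 0.0033 ms
Rounded to 2 dp = 0.00 ms

0.00


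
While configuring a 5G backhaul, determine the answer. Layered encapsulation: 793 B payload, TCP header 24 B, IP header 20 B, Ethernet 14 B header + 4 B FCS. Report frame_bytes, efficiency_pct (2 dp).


TCP segment = 793 + 24 = 817 B
IP packet = 817 + 20 = 837 B
Ethernet frame = 837 + 14 + 4 = 855 B
Efficiency = app / frame = 793 / 855 = 0.927485 = 92.7485% -> 92.75% (2 dp)

855, 92.75


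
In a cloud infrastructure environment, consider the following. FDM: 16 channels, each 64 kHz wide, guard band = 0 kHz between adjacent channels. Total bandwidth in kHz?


Given: 16 channels, 64 kHz each, guard = 0 kHz
Channel bandwidth = 16 * 64 = 1024 kHz
Guard bands = 15 gaps * 0 kHz = 0 kHz
Total = 1024 + 0 = 1024 kHz

1024


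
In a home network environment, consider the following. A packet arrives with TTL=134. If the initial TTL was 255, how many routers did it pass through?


Given: initial TTL = 255, received TTL = 134
Hops = initial TTL - received TTL
Hops = 255 - 134 = 121

121


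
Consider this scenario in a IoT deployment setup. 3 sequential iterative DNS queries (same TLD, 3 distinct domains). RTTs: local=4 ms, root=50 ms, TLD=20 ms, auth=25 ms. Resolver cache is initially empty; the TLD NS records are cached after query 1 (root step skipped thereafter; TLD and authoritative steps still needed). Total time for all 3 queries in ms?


Lookup 1 (cold cache): local + root + TLD + auth = 4 + 50 + 20 + 25 = 99 ms
Lookups 2..3 (TLD NS cached -> skip root; new domain -> still ask TLD and auth): local + TLD + auth = 4 + 20 + 25 = 49 ms each
Remaining 2 lookups: 2 * 49 = 98 ms
Total = 99 + 98 = 197 ms

197


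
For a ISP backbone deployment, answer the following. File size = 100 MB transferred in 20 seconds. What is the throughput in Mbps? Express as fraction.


Given: file = 100 MB, time = 20 s
File in Mb = 100 * 8 = 800 Mb
Throughput = 800 / 20 Mbps
Throughput = 40 Mbps

40


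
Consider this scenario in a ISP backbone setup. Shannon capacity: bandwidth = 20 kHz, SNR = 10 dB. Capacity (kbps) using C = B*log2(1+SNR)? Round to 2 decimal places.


Given: B = 20 kHz, SNR = 10 dB
SNR linear = 10^(10/10) = 10
1 + SNR = 11
log2(11) = 3.4594316186
C = 20 * 1000 * 3.4594316186 = 69188.6324 bps
C = 69.188632 kbps -> 69.19 kbps (2 dp)

69.19


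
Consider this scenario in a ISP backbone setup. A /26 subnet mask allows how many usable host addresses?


Given: subnet mask /26
Host bits = 32 - 26 = 6
Total addresses = 2^6 = 64
Usable hosts = 64 - 2 (network + broadcast) = 62

62


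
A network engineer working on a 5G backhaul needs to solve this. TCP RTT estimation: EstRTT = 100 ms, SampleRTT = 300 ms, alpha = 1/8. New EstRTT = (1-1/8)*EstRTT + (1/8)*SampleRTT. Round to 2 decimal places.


Given: EstRTT = 100 ms, SampleRTT = 300 ms, alpha = 1/8
New EstRTT = (1 - alpha) * EstRTT + alpha * SampleRTT
(7/8) * 100 = 87.5
(1/8) * 300 = 37.5
New EstRTT = 87.5 + 37.5 = 125 ms -> 125.00 ms (2 dp)

125.00
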